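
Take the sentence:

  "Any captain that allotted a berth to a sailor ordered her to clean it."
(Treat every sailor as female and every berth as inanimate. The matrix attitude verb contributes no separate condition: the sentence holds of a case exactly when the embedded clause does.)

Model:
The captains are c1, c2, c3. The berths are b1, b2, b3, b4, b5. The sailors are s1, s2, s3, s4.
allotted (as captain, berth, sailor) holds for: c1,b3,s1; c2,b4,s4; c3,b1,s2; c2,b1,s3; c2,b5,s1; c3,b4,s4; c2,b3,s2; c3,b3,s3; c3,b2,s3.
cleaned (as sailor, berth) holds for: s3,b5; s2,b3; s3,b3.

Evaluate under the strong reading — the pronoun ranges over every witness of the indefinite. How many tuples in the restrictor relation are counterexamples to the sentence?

7

"her" takes "a sailor" as antecedent and "it" takes "a berth"; both are donkey pronouns co-varying with the restrictor.
Strong reading: for every (c,b,s) with allotted(c,b,s), cleaned(s,b).
Restrictor triples: (c1,b3,s1)→cleaned(s1,b3) ✗  (c2,b1,s3)→cleaned(s3,b1) ✗  (c2,b3,s2)→cleaned(s2,b3) ✓  (c2,b4,s4)→cleaned(s4,b4) ✗  (c2,b5,s1)→cleaned(s1,b5) ✗  (c3,b1,s2)→cleaned(s2,b1) ✗  (c3,b2,s3)→cleaned(s3,b2) ✗  (c3,b3,s3)→cleaned(s3,b3) ✓  (c3,b4,s4)→cleaned(s4,b4) ✗
Counterexamples (restrictor triples failing the scope): 7.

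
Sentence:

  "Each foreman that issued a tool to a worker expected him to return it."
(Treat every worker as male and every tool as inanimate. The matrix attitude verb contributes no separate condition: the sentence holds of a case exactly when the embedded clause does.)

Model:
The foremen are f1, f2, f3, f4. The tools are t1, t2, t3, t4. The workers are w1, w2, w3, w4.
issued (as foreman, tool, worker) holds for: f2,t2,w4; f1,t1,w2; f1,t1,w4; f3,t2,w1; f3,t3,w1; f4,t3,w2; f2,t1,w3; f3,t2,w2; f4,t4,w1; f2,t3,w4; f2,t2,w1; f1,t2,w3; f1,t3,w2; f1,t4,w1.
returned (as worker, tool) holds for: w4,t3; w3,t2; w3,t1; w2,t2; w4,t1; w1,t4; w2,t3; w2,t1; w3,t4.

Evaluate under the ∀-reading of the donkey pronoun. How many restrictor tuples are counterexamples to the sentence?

"him" takes "a worker" as antecedent and "it" takes "a tool"; both are donkey pronouns co-varying with the restrictor.
Strong reading: for every (f,t,w) with issued(f,t,w), returned(w,t).
Restrictor triples: (f1,t1,w2)→returned(w2,t1) ✓  (f1,t1,w4)→returned(w4,t1) ✓  (f1,t2,w3)→returned(w3,t2) ✓  (f1,t3,w2)→returned(w2,t3) ✓  (f1,t4,w1)→returned(w1,t4) ✓  (f2,t1,w3)→returned(w3,t1) ✓  (f2,t2,w1)→returned(w1,t2) ✗  (f2,t2,w4)→returned(w4,t2) ✗  (f2,t3,w4)→returned(w4,t3) ✓  (f3,t2,w1)→returned(w1,t2) ✗  (f3,t2,w2)→returned(w2,t2) ✓  (f3,t3,w1)→returned(w1,t3) ✗  (f4,t3,w2)→returned(w2,t3) ✓  (f4,t4,w1)→returned(w1,t4) ✓
Counterexamples (restrictor triples failing the scope): 4.

4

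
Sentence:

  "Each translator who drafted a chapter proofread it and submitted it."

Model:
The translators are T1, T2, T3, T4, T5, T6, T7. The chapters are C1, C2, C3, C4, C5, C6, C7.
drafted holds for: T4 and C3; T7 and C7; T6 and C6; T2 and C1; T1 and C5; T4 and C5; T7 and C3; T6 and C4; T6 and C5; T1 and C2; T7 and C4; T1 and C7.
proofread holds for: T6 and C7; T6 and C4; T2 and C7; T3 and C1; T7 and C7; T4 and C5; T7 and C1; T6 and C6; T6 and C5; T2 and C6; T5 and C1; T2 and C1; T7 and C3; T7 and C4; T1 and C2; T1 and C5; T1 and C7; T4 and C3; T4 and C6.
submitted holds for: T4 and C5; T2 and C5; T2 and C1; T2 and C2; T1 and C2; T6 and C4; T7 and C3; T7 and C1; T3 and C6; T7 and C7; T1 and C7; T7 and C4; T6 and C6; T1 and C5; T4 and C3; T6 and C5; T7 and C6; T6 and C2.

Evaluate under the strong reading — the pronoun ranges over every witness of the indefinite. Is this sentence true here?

"it" takes "a chapter" as antecedent — a donkey pronoun bound across the clause boundary.
Strong reading: for every (t,c) with drafted(t,c), proofread(t,c) ∧ submitted(t,c).
Restrictor pairs: (T1,C2) ✓  (T1,C5) ✓  (T1,C7) ✓  (T2,C1) ✓  (T4,C3) ✓  (T4,C5) ✓  (T6,C4) ✓  (T6,C5) ✓  (T6,C6) ✓  (T7,C3) ✓  (T7,C4) ✓  (T7,C7) ✓
Every restrictor pair satisfies the scope.

True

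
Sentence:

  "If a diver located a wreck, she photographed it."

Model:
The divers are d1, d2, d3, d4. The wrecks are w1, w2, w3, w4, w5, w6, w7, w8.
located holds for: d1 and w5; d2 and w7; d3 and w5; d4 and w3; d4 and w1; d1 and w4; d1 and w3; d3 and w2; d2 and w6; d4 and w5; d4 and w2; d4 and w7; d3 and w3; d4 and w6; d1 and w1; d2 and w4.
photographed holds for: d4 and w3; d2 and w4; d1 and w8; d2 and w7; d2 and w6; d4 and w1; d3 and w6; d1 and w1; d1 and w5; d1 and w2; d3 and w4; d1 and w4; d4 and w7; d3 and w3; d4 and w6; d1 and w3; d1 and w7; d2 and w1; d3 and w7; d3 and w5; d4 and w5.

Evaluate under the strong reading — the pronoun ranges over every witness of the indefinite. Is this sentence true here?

"it" takes "a wreck" as antecedent — a donkey pronoun bound across the clause boundary.
Strong reading: for every (d,w) with located(d,w), photographed(d,w).
Restrictor pairs: (d1,w1) ✓  (d1,w3) ✓  (d1,w4) ✓  (d1,w5) ✓  (d2,w4) ✓  (d2,w6) ✓  (d2,w7) ✓  (d3,w2) ✗  (d3,w3) ✓  (d3,w5) ✓  (d4,w1) ✓  (d4,w2) ✗  (d4,w3) ✓  (d4,w5) ✓  (d4,w6) ✓  (d4,w7) ✓
Counterexample: (d3,w2) is in located but fails the scope.

False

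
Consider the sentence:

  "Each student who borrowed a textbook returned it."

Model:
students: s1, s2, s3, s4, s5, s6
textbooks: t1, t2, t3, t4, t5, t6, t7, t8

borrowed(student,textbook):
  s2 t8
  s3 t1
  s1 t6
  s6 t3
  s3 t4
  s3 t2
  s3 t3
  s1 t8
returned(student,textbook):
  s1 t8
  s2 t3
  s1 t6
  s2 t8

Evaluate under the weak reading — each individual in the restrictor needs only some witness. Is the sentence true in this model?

"it" takes "a textbook" as antecedent — a donkey pronoun bound across the clause boundary.
Weak reading: every student s with some borrowed-textbook has at least one borrowed-textbook t such that returned(s,t).
Per student: s1:✓  s2:✓  s3:✗  s6:✗
s3 has no witness among its borrowed-textbooks.

False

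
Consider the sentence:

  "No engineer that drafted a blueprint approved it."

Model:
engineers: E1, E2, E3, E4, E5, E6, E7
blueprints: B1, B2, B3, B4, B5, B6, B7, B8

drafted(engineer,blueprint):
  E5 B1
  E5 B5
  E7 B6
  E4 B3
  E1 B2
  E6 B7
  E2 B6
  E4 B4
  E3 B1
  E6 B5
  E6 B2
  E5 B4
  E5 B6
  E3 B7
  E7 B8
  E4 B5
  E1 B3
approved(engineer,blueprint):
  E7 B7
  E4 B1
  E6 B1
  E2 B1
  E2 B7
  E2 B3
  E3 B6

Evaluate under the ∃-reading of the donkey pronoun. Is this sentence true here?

True

"it" takes "a blueprint" as antecedent — a donkey pronoun bound across the clause boundary.
Truth condition: for no (e,b) with drafted(e,b) does approved(e,b) hold.
Restrictor pairs — does the scope hold? (E1,B2):fails  (E1,B3):fails  (E2,B6):fails  (E3,B1):fails  (E3,B7):fails  (E4,B3):fails  (E4,B4):fails  (E4,B5):fails  (E5,B1):fails  (E5,B4):fails  (E5,B5):fails  (E5,B6):fails  (E6,B2):fails  (E6,B5):fails  (E6,B7):fails  (E7,B6):fails  (E7,B8):fails
Scope holds for no restrictor pair, so the sentence is true.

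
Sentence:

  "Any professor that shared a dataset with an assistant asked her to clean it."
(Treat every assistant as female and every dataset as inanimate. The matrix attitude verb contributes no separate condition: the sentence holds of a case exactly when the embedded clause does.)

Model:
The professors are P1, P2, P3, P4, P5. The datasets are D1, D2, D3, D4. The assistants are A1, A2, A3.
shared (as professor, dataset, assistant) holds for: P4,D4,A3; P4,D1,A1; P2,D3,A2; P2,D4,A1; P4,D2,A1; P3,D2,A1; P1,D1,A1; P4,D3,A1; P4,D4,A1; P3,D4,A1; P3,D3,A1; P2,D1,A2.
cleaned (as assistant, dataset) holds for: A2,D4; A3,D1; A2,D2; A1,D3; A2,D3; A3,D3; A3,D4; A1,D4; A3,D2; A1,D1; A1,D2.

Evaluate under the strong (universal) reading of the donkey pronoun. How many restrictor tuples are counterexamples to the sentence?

"her" takes "an assistant" as antecedent and "it" takes "a dataset"; both are donkey pronouns co-varying with the restrictor.
Strong reading: for every (p,d,a) with shared(p,d,a), cleaned(a,d).
Restrictor triples: (P1,D1,A1)→cleaned(A1,D1) ✓  (P2,D1,A2)→cleaned(A2,D1) ✗  (P2,D3,A2)→cleaned(A2,D3) ✓  (P2,D4,A1)→cleaned(A1,D4) ✓  (P3,D2,A1)→cleaned(A1,D2) ✓  (P3,D3,A1)→cleaned(A1,D3) ✓  (P3,D4,A1)→cleaned(A1,D4) ✓  (P4,D1,A1)→cleaned(A1,D1) ✓  (P4,D2,A1)→cleaned(A1,D2) ✓  (P4,D3,A1)→cleaned(A1,D3) ✓  (P4,D4,A1)→cleaned(A1,D4) ✓  (P4,D4,A3)→cleaned(A3,D4) ✓
Counterexamples (restrictor triples failing the scope): 1.

1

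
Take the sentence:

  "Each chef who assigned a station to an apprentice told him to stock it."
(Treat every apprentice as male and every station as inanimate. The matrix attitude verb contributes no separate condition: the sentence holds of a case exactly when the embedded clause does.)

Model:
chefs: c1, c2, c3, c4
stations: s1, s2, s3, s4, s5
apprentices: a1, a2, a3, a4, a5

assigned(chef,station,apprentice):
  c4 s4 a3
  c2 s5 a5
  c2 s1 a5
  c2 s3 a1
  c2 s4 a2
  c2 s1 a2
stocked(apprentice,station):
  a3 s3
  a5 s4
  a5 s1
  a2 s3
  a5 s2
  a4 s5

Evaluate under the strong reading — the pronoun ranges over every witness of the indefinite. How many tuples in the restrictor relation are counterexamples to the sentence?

"him" takes "an apprentice" as antecedent and "it" takes "a station"; both are donkey pronouns co-varying with the restrictor.
Strong reading: for every (c,s,a) with assigned(c,s,a), stocked(a,s).
Restrictor triples: (c2,s1,a2)→stocked(a2,s1) ✗  (c2,s1,a5)→stocked(a5,s1) ✓  (c2,s3,a1)→stocked(a1,s3) ✗  (c2,s4,a2)→stocked(a2,s4) ✗  (c2,s5,a5)→stocked(a5,s5) ✗  (c4,s4,a3)→stocked(a3,s4) ✗
Counterexamples (restrictor triples failing the scope): 5.

5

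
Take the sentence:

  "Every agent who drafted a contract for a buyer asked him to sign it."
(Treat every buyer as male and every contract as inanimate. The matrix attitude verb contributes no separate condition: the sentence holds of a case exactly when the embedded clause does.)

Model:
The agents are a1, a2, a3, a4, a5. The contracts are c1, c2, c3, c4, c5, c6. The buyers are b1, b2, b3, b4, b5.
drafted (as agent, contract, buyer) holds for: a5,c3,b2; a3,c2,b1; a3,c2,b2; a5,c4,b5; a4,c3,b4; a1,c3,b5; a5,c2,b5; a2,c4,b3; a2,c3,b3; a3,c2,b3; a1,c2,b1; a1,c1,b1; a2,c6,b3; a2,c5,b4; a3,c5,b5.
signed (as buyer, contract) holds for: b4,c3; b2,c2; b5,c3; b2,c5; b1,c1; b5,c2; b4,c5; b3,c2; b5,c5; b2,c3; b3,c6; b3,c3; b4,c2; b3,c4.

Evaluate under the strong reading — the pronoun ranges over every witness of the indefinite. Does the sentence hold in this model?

False

"him" takes "a buyer" as antecedent and "it" takes "a contract"; both are donkey pronouns co-varying with the restrictor.
Strong reading: for every (a,c,b) with drafted(a,c,b), signed(b,c).
Restrictor triples: (a1,c1,b1)→signed(b1,c1) ✓  (a1,c2,b1)→signed(b1,c2) ✗  (a1,c3,b5)→signed(b5,c3) ✓  (a2,c3,b3)→signed(b3,c3) ✓  (a2,c4,b3)→signed(b3,c4) ✓  (a2,c5,b4)→signed(b4,c5) ✓  (a2,c6,b3)→signed(b3,c6) ✓  (a3,c2,b1)→signed(b1,c2) ✗  (a3,c2,b2)→signed(b2,c2) ✓  (a3,c2,b3)→signed(b3,c2) ✓  (a3,c5,b5)→signed(b5,c5) ✓  (a4,c3,b4)→signed(b4,c3) ✓  (a5,c2,b5)→signed(b5,c2) ✓  (a5,c3,b2)→signed(b2,c3) ✓  (a5,c4,b5)→signed(b5,c4) ✗
Counterexample: (a1,c2,b1) — signed(b1,c2) does not hold.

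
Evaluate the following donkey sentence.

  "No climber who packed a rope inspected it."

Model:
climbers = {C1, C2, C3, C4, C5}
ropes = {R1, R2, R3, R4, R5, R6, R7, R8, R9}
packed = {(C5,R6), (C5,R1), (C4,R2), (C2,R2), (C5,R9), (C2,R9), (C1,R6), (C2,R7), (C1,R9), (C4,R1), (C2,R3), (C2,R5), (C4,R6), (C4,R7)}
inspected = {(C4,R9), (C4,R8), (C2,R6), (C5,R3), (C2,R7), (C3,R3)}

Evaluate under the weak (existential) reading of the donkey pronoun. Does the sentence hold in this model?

False

"it" takes "a rope" as antecedent — a donkey pronoun bound across the clause boundary.
Truth condition: for no (c,r) with packed(c,r) does inspected(c,r) hold.
Restrictor pairs — does the scope hold? (C1,R6):fails  (C1,R9):fails  (C2,R2):fails  (C2,R3):fails  (C2,R5):fails  (C2,R7):holds  (C2,R9):fails  (C4,R1):fails  (C4,R2):fails  (C4,R6):fails  (C4,R7):fails  (C5,R1):fails  (C5,R6):fails  (C5,R9):fails
Scope holds for 1 pair(s), so the sentence is false.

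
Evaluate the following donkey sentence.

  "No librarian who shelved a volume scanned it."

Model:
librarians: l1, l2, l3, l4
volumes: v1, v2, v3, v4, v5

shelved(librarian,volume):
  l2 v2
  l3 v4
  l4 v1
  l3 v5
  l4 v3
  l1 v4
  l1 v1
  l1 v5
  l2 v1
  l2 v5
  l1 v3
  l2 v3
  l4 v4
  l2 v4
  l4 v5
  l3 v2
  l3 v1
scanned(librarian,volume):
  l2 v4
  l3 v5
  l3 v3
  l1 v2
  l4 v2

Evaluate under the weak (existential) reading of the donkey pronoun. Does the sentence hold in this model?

"it" takes "a volume" as antecedent — a donkey pronoun bound across the clause boundary.
Truth condition: for no (l,v) with shelved(l,v) does scanned(l,v) hold.
Restrictor pairs — does the scope hold? (l1,v1):fails  (l1,v3):fails  (l1,v4):fails  (l1,v5):fails  (l2,v1):fails  (l2,v2):fails  (l2,v3):fails  (l2,v4):holds  (l2,v5):fails  (l3,v1):fails  (l3,v2):fails  (l3,v4):fails  (l3,v5):holds  (l4,v1):fails  (l4,v3):fails  (l4,v4):fails  (l4,v5):fails
Scope holds for 2 pair(s), so the sentence is false.

False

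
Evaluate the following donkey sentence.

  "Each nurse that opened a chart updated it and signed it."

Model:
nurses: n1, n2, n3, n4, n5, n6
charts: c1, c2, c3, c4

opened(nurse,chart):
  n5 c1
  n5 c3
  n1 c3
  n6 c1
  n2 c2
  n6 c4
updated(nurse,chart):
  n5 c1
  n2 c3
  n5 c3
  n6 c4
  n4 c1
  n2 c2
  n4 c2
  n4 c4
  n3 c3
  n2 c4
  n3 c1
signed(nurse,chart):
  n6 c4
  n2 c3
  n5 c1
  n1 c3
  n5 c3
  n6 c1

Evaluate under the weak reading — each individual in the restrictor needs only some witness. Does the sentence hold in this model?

False

"it" takes "a chart" as antecedent — a donkey pronoun bound across the clause boundary.
Weak reading: every nurse n with some opened-chart has at least one opened-chart c such that updated(n,c) ∧ signed(n,c).
Per nurse: n1:✗  n2:✗  n5:✓  n6:✓
n1 has no witness among its opened-charts.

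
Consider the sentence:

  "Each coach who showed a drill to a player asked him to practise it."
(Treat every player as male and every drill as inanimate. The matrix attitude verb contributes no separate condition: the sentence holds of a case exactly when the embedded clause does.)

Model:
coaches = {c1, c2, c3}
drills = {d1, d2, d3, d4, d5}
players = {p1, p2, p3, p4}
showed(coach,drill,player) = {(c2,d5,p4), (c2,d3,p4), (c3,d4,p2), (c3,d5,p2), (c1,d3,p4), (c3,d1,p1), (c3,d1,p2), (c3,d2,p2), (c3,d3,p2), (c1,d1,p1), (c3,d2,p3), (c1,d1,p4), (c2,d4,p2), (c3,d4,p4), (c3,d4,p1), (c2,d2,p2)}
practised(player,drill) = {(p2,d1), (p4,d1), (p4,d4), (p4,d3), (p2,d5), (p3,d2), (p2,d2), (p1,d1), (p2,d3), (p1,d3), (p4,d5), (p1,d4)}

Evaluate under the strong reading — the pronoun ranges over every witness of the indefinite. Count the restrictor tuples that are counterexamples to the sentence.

2

"him" takes "a player" as antecedent and "it" takes "a drill"; both are donkey pronouns co-varying with the restrictor.
Strong reading: for every (c,d,p) with showed(c,d,p), practised(p,d).
Restrictor triples: (c1,d1,p1)→practised(p1,d1) ✓  (c1,d1,p4)→practised(p4,d1) ✓  (c1,d3,p4)→practised(p4,d3) ✓  (c2,d2,p2)→practised(p2,d2) ✓  (c2,d3,p4)→practised(p4,d3) ✓  (c2,d4,p2)→practised(p2,d4) ✗  (c2,d5,p4)→practised(p4,d5) ✓  (c3,d1,p1)→practised(p1,d1) ✓  (c3,d1,p2)→practised(p2,d1) ✓  (c3,d2,p2)→practised(p2,d2) ✓  (c3,d2,p3)→practised(p3,d2) ✓  (c3,d3,p2)→practised(p2,d3) ✓  (c3,d4,p1)→practised(p1,d4) ✓  (c3,d4,p2)→practised(p2,d4) ✗  (c3,d4,p4)→practised(p4,d4) ✓  (c3,d5,p2)→practised(p2,d5) ✓
Counterexamples (restrictor triples failing the scope): 2.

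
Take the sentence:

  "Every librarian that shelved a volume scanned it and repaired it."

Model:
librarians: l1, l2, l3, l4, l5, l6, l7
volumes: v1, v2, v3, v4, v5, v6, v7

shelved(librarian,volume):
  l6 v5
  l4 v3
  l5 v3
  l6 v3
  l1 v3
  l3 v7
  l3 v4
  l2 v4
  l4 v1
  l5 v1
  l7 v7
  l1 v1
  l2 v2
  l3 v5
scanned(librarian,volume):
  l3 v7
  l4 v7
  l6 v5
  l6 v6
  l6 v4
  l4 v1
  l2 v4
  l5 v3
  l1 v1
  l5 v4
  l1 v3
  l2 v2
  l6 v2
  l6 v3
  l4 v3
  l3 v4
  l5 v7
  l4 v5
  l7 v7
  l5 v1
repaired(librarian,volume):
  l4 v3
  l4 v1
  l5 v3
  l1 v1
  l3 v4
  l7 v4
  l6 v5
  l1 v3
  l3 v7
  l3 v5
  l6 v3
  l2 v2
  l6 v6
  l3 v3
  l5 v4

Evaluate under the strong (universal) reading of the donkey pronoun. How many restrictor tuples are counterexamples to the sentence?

"it" takes "a volume" as antecedent — a donkey pronoun bound across the clause boundary.
Strong reading: for every (l,v) with shelved(l,v), scanned(l,v) ∧ repaired(l,v).
Restrictor pairs: (l1,v1) ✓  (l1,v3) ✓  (l2,v2) ✓  (l2,v4) ✗  (l3,v4) ✓  (l3,v5) ✗  (l3,v7) ✓  (l4,v1) ✓  (l4,v3) ✓  (l5,v1) ✗  (l5,v3) ✓  (l6,v3) ✓  (l6,v5) ✓  (l7,v7) ✗
Counterexamples (restrictor pairs failing the scope): 4.

4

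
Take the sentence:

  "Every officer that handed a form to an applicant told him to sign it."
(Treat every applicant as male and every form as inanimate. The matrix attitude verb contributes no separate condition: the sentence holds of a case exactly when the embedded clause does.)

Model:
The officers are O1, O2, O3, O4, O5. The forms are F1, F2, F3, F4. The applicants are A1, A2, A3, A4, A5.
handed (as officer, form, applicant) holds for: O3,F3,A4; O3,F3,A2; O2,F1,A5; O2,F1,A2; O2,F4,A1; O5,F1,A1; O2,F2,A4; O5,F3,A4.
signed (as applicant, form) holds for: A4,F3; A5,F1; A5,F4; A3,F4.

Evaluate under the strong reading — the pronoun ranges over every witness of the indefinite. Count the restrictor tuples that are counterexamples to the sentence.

"him" takes "an applicant" as antecedent and "it" takes "a form"; both are donkey pronouns co-varying with the restrictor.
Strong reading: for every (o,f,a) with handed(o,f,a), signed(a,f).
Restrictor triples: (O2,F1,A2)→signed(A2,F1) ✗  (O2,F1,A5)→signed(A5,F1) ✓  (O2,F2,A4)→signed(A4,F2) ✗  (O2,F4,A1)→signed(A1,F4) ✗  (O3,F3,A2)→signed(A2,F3) ✗  (O3,F3,A4)→signed(A4,F3) ✓  (O5,F1,A1)→signed(A1,F1) ✗  (O5,F3,A4)→signed(A4,F3) ✓
Counterexamples (restrictor triples failing the scope): 5.

5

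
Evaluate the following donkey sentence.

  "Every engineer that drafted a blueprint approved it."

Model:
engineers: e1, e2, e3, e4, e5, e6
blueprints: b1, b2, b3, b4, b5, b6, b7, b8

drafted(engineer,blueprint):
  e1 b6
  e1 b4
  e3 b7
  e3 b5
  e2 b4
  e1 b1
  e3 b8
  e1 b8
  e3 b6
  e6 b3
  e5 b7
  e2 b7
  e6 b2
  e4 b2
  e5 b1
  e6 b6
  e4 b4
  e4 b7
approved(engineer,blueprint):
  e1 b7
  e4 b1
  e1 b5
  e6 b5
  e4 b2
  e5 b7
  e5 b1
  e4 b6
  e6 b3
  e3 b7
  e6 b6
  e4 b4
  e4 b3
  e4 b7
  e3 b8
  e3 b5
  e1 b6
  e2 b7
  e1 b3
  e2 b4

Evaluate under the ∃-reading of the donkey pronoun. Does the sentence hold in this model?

"it" takes "a blueprint" as antecedent — a donkey pronoun bound across the clause boundary.
Weak reading: every engineer e with some drafted-blueprint has at least one drafted-blueprint b such that approved(e,b).
Per engineer: e1:✓  e2:✓  e3:✓  e4:✓  e5:✓  e6:✓
Every engineer in the restrictor has a witness.

True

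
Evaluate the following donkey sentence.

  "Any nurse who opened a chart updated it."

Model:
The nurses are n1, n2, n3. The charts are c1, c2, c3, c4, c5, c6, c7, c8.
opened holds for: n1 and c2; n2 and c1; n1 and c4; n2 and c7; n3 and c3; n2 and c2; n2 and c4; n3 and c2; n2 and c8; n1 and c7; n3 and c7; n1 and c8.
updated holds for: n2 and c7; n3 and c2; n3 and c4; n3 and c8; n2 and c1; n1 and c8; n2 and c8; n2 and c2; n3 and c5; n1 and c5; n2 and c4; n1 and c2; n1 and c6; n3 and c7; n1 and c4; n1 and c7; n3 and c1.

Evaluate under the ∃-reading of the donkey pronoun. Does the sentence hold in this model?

True

"it" takes "a chart" as antecedent — a donkey pronoun bound across the clause boundary.
Weak reading: every nurse n with some opened-chart has at least one opened-chart c such that updated(n,c).
Per nurse: n1:✓  n2:✓  n3:✓
Every nurse in the restrictor has a witness.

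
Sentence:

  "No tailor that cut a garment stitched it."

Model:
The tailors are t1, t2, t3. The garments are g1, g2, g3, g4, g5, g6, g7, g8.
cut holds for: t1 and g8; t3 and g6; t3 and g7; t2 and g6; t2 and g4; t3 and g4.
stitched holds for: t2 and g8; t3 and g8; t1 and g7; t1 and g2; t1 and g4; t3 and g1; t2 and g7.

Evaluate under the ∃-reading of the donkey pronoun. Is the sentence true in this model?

True

"it" takes "a garment" as antecedent — a donkey pronoun bound across the clause boundary.
Truth condition: for no (t,g) with cut(t,g) does stitched(t,g) hold.
Restrictor pairs — does the scope hold? (t1,g8):fails  (t2,g4):fails  (t2,g6):fails  (t3,g4):fails  (t3,g6):fails  (t3,g7):fails
Scope holds for no restrictor pair, so the sentence is true.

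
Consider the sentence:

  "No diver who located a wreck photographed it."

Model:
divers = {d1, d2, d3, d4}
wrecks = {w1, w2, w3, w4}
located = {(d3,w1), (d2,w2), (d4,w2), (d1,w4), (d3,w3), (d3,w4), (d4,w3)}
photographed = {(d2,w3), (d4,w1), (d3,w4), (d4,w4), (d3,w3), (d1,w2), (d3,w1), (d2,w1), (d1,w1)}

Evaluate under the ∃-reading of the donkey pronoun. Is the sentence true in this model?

"it" takes "a wreck" as antecedent — a donkey pronoun bound across the clause boundary.
Truth condition: for no (d,w) with located(d,w) does photographed(d,w) hold.
Restrictor pairs — does the scope hold? (d1,w4):fails  (d2,w2):fails  (d3,w1):holds  (d3,w3):holds  (d3,w4):holds  (d4,w2):fails  (d4,w3):fails
Scope holds for 3 pair(s), so the sentence is false.

False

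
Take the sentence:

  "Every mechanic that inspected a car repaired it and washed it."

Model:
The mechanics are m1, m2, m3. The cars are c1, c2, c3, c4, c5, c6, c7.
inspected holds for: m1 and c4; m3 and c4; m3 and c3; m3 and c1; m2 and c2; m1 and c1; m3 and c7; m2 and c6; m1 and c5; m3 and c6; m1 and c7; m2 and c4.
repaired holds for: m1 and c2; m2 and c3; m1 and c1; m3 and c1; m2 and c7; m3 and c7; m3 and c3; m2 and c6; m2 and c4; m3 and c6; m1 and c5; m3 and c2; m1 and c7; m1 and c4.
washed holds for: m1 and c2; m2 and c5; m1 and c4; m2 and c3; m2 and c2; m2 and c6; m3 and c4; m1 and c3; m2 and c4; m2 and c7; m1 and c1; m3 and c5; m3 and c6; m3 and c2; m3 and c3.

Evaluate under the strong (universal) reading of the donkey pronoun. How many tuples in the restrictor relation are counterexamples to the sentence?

6

"it" takes "a car" as antecedent — a donkey pronoun bound across the clause boundary.
Strong reading: for every (m,c) with inspected(m,c), repaired(m,c) ∧ washed(m,c).
Restrictor pairs: (m1,c1) ✓  (m1,c4) ✓  (m1,c5) ✗  (m1,c7) ✗  (m2,c2) ✗  (m2,c4) ✓  (m2,c6) ✓  (m3,c1) ✗  (m3,c3) ✓  (m3,c4) ✗  (m3,c6) ✓  (m3,c7) ✗
Counterexamples (restrictor pairs failing the scope): 6.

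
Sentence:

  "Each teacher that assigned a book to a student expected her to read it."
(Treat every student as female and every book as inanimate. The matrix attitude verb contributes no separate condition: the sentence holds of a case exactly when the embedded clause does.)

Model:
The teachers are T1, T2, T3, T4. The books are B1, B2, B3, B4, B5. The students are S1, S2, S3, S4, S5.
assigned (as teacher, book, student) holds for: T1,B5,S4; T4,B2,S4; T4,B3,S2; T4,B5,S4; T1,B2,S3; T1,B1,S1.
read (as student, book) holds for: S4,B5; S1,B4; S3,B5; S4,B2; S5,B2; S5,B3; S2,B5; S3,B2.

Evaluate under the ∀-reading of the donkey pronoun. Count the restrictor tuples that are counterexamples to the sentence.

2

"her" takes "a student" as antecedent and "it" takes "a book"; both are donkey pronouns co-varying with the restrictor.
Strong reading: for every (t,b,s) with assigned(t,b,s), read(s,b).
Restrictor triples: (T1,B1,S1)→read(S1,B1) ✗  (T1,B2,S3)→read(S3,B2) ✓  (T1,B5,S4)→read(S4,B5) ✓  (T4,B2,S4)→read(S4,B2) ✓  (T4,B3,S2)→read(S2,B3) ✗  (T4,B5,S4)→read(S4,B5) ✓
Counterexamples (restrictor triples failing the scope): 2.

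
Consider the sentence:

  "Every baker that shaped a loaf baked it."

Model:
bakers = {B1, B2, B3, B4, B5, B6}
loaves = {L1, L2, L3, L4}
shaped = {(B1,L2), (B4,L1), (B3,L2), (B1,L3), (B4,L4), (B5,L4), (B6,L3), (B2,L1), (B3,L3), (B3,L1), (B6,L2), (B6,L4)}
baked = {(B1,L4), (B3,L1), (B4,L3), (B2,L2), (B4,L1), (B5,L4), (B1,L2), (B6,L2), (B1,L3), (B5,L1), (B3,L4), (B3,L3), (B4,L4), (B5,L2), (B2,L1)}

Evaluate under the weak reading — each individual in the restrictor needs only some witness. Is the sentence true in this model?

True

"it" takes "a loaf" as antecedent — a donkey pronoun bound across the clause boundary.
Weak reading: every baker b with some shaped-loaf has at least one shaped-loaf l such that baked(b,l).
Per baker: B1:✓  B2:✓  B3:✓  B4:✓  B5:✓  B6:✓
Every baker in the restrictor has a witness.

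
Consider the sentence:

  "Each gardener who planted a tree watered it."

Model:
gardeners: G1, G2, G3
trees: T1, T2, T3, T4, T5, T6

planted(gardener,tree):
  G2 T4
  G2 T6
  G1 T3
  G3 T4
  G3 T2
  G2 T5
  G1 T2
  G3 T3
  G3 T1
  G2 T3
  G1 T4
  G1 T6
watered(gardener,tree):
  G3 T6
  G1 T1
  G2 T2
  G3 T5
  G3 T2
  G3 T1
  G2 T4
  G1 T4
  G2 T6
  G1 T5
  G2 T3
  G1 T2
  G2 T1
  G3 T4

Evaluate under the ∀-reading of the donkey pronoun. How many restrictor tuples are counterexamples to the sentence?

4

"it" takes "a tree" as antecedent — a donkey pronoun bound across the clause boundary.
Strong reading: for every (g,t) with planted(g,t), watered(g,t).
Restrictor pairs: (G1,T2) ✓  (G1,T3) ✗  (G1,T4) ✓  (G1,T6) ✗  (G2,T3) ✓  (G2,T4) ✓  (G2,T5) ✗  (G2,T6) ✓  (G3,T1) ✓  (G3,T2) ✓  (G3,T3) ✗  (G3,T4) ✓
Counterexamples (restrictor pairs failing the scope): 4.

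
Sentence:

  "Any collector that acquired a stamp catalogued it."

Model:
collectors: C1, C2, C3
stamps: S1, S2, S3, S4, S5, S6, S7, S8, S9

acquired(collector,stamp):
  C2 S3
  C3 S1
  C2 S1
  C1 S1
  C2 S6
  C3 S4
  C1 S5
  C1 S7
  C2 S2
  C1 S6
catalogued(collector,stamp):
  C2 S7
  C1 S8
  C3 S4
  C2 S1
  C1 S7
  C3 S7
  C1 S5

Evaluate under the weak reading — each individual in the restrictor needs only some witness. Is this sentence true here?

"it" takes "a stamp" as antecedent — a donkey pronoun bound across the clause boundary.
Weak reading: every collector c with some acquired-stamp has at least one acquired-stamp s such that catalogued(c,s).
Per collector: C1:✓  C2:✓  C3:✓
Every collector in the restrictor has a witness.

True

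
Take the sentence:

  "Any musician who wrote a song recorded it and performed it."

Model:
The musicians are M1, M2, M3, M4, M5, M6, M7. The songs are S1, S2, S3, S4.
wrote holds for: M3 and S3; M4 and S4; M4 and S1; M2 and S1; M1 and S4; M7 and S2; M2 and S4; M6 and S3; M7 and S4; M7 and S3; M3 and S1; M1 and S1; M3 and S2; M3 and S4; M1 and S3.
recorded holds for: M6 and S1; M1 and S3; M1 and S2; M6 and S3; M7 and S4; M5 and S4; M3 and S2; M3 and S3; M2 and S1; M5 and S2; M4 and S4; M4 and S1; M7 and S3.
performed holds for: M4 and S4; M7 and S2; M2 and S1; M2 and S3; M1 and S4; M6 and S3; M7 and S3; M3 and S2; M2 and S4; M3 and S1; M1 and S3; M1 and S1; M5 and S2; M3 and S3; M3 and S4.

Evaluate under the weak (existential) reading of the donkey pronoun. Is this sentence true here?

"it" takes "a song" as antecedent — a donkey pronoun bound across the clause boundary.
Weak reading: every musician m with some wrote-song has at least one wrote-song s such that recorded(m,s) ∧ performed(m,s).
Per musician: M1:✓  M2:✓  M3:✓  M4:✓  M6:✓  M7:✓
Every musician in the restrictor has a witness.

True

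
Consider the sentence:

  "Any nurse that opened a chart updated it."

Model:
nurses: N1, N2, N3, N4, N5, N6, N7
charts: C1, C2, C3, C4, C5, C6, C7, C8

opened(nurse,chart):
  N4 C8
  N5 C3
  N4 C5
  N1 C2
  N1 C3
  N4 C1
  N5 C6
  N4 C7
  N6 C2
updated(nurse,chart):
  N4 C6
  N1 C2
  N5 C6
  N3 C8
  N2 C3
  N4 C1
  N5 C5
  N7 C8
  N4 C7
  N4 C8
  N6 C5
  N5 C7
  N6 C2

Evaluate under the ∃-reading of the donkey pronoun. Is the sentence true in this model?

True

"it" takes "a chart" as antecedent — a donkey pronoun bound across the clause boundary.
Weak reading: every nurse n with some opened-chart has at least one opened-chart c such that updated(n,c).
Per nurse: N1:✓  N4:✓  N5:✓  N6:✓
Every nurse in the restrictor has a witness.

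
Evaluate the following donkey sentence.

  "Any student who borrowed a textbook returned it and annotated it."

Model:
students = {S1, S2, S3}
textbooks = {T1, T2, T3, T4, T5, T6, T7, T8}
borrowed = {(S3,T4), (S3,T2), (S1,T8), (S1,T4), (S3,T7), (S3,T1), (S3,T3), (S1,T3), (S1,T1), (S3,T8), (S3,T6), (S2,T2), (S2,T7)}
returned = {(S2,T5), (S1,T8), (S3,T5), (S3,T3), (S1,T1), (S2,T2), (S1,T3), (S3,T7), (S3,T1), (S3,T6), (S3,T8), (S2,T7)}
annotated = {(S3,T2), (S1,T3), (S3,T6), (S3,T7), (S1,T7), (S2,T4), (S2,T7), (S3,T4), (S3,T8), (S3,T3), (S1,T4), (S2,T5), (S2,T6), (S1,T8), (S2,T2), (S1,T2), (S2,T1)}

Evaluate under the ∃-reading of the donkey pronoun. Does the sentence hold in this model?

"it" takes "a textbook" as antecedent — a donkey pronoun bound across the clause boundary.
Weak reading: every student s with some borrowed-textbook has at least one borrowed-textbook t such that returned(s,t) ∧ annotated(s,t).
Per student: S1:✓  S2:✓  S3:✓
Every student in the restrictor has a witness.

True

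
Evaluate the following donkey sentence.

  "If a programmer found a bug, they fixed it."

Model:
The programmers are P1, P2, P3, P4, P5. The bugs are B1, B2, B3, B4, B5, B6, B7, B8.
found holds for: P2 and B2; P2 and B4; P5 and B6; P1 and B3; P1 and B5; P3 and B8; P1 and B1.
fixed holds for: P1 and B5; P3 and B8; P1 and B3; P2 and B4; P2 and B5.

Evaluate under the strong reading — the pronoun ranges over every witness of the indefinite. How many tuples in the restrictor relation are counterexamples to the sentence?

3

"it" takes "a bug" as antecedent — a donkey pronoun bound across the clause boundary.
Strong reading: for every (p,b) with found(p,b), fixed(p,b).
Restrictor pairs: (P1,B1) ✗  (P1,B3) ✓  (P1,B5) ✓  (P2,B2) ✗  (P2,B4) ✓  (P3,B8) ✓  (P5,B6) ✗
Counterexamples (restrictor pairs failing the scope): 3.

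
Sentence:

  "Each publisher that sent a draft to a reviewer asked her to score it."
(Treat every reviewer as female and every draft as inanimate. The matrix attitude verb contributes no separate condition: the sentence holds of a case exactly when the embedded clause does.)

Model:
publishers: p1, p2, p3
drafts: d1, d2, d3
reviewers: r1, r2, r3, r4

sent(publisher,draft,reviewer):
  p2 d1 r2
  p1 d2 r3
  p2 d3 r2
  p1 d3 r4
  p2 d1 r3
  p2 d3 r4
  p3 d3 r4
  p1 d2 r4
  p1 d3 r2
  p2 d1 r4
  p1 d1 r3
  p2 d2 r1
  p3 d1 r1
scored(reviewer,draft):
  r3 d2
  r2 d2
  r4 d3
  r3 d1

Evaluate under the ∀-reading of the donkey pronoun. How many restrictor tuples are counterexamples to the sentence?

7

"her" takes "a reviewer" as antecedent and "it" takes "a draft"; both are donkey pronouns co-varying with the restrictor.
Strong reading: for every (p,d,r) with sent(p,d,r), scored(r,d).
Restrictor triples: (p1,d1,r3)→scored(r3,d1) ✓  (p1,d2,r3)→scored(r3,d2) ✓  (p1,d2,r4)→scored(r4,d2) ✗  (p1,d3,r2)→scored(r2,d3) ✗  (p1,d3,r4)→scored(r4,d3) ✓  (p2,d1,r2)→scored(r2,d1) ✗  (p2,d1,r3)→scored(r3,d1) ✓  (p2,d1,r4)→scored(r4,d1) ✗  (p2,d2,r1)→scored(r1,d2) ✗  (p2,d3,r2)→scored(r2,d3) ✗  (p2,d3,r4)→scored(r4,d3) ✓  (p3,d1,r1)→scored(r1,d1) ✗  (p3,d3,r4)→scored(r4,d3) ✓
Counterexamples (restrictor triples failing the scope): 7.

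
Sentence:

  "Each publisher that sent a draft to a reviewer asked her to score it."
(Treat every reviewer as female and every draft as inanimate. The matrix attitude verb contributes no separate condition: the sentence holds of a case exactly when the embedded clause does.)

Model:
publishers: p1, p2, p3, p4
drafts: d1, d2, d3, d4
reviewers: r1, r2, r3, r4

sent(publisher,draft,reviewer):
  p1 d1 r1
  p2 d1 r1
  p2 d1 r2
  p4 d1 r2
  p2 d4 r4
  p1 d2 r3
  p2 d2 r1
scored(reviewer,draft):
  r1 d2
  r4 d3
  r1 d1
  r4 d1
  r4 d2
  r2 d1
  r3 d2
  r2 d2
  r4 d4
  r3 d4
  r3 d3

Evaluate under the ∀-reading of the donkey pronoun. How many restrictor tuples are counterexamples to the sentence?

0

"her" takes "a reviewer" as antecedent and "it" takes "a draft"; both are donkey pronouns co-varying with the restrictor.
Strong reading: for every (p,d,r) with sent(p,d,r), scored(r,d).
Restrictor triples: (p1,d1,r1)→scored(r1,d1) ✓  (p1,d2,r3)→scored(r3,d2) ✓  (p2,d1,r1)→scored(r1,d1) ✓  (p2,d1,r2)→scored(r2,d1) ✓  (p2,d2,r1)→scored(r1,d2) ✓  (p2,d4,r4)→scored(r4,d4) ✓  (p4,d1,r2)→scored(r2,d1) ✓
Counterexamples (restrictor triples failing the scope): 0.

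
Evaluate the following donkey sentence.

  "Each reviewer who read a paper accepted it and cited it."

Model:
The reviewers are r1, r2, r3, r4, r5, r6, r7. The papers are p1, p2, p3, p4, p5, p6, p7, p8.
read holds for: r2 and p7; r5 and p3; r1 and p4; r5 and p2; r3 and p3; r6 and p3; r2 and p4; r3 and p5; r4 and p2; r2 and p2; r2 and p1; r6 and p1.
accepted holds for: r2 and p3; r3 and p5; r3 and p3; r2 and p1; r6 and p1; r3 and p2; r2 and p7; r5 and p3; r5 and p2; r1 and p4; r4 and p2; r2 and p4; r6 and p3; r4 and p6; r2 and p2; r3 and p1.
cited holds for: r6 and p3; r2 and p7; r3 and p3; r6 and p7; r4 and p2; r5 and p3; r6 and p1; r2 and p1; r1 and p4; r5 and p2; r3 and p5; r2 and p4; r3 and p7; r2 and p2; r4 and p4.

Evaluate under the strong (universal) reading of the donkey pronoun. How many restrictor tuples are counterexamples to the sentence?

"it" takes "a paper" as antecedent — a donkey pronoun bound across the clause boundary.
Strong reading: for every (r,p) with read(r,p), accepted(r,p) ∧ cited(r,p).
Restrictor pairs: (r1,p4) ✓  (r2,p1) ✓  (r2,p2) ✓  (r2,p4) ✓  (r2,p7) ✓  (r3,p3) ✓  (r3,p5) ✓  (r4,p2) ✓  (r5,p2) ✓  (r5,p3) ✓  (r6,p1) ✓  (r6,p3) ✓
Counterexamples (restrictor pairs failing the scope): 0.

0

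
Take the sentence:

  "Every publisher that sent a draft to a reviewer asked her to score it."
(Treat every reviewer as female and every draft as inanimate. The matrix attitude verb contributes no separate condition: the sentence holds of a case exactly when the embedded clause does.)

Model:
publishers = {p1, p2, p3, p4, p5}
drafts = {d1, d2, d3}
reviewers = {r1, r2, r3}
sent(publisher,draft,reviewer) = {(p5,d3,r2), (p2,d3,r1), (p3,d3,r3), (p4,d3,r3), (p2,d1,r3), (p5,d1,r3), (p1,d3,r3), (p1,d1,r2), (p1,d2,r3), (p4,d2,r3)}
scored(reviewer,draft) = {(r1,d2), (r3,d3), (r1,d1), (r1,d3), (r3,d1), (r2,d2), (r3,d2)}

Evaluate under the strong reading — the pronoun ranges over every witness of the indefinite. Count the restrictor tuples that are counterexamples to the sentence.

"her" takes "a reviewer" as antecedent and "it" takes "a draft"; both are donkey pronouns co-varying with the restrictor.
Strong reading: for every (p,d,r) with sent(p,d,r), scored(r,d).
Restrictor triples: (p1,d1,r2)→scored(r2,d1) ✗  (p1,d2,r3)→scored(r3,d2) ✓  (p1,d3,r3)→scored(r3,d3) ✓  (p2,d1,r3)→scored(r3,d1) ✓  (p2,d3,r1)→scored(r1,d3) ✓  (p3,d3,r3)→scored(r3,d3) ✓  (p4,d2,r3)→scored(r3,d2) ✓  (p4,d3,r3)→scored(r3,d3) ✓  (p5,d1,r3)→scored(r3,d1) ✓  (p5,d3,r2)→scored(r2,d3) ✗
Counterexamples (restrictor triples failing the scope): 2.

2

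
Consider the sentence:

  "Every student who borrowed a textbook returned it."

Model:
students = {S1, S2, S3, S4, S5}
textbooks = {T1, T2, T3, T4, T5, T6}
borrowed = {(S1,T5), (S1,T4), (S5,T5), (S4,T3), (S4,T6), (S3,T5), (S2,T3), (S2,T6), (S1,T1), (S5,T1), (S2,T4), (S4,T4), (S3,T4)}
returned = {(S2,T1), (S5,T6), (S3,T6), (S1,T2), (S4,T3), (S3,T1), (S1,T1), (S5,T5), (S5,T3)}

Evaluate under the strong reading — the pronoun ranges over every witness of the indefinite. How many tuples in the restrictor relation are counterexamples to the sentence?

"it" takes "a textbook" as antecedent — a donkey pronoun bound across the clause boundary.
Strong reading: for every (s,t) with borrowed(s,t), returned(s,t).
Restrictor pairs: (S1,T1) ✓  (S1,T4) ✗  (S1,T5) ✗  (S2,T3) ✗  (S2,T4) ✗  (S2,T6) ✗  (S3,T4) ✗  (S3,T5) ✗  (S4,T3) ✓  (S4,T4) ✗  (S4,T6) ✗  (S5,T1) ✗  (S5,T5) ✓
Counterexamples (restrictor pairs failing the scope): 10.

10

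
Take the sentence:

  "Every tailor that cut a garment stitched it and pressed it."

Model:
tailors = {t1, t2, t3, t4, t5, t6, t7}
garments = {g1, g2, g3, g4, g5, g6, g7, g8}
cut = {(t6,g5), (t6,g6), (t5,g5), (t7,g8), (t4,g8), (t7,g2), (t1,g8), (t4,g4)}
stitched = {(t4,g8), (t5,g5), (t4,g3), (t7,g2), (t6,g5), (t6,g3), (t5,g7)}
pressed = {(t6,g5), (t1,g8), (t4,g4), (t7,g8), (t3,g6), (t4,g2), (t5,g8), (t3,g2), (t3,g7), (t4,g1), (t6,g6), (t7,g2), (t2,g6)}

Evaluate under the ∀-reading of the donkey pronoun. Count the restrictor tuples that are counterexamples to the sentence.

"it" takes "a garment" as antecedent — a donkey pronoun bound across the clause boundary.
Strong reading: for every (t,g) with cut(t,g), stitched(t,g) ∧ pressed(t,g).
Restrictor pairs: (t1,g8) ✗  (t4,g4) ✗  (t4,g8) ✗  (t5,g5) ✗  (t6,g5) ✓  (t6,g6) ✗  (t7,g2) ✓  (t7,g8) ✗
Counterexamples (restrictor pairs failing the scope): 6.

6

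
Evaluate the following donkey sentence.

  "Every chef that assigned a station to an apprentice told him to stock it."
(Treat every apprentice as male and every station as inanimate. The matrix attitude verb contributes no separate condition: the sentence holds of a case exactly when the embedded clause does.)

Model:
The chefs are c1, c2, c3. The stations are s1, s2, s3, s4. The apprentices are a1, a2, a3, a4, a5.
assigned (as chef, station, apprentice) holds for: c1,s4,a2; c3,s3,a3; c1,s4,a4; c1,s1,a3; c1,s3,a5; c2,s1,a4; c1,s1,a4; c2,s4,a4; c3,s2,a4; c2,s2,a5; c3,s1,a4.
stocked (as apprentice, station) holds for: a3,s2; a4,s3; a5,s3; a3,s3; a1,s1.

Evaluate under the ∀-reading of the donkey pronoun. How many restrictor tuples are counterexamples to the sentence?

9

"him" takes "an apprentice" as antecedent and "it" takes "a station"; both are donkey pronouns co-varying with the restrictor.
Strong reading: for every (c,s,a) with assigned(c,s,a), stocked(a,s).
Restrictor triples: (c1,s1,a3)→stocked(a3,s1) ✗  (c1,s1,a4)→stocked(a4,s1) ✗  (c1,s3,a5)→stocked(a5,s3) ✓  (c1,s4,a2)→stocked(a2,s4) ✗  (c1,s4,a4)→stocked(a4,s4) ✗  (c2,s1,a4)→stocked(a4,s1) ✗  (c2,s2,a5)→stocked(a5,s2) ✗  (c2,s4,a4)→stocked(a4,s4) ✗  (c3,s1,a4)→stocked(a4,s1) ✗  (c3,s2,a4)→stocked(a4,s2) ✗  (c3,s3,a3)→stocked(a3,s3) ✓
Counterexamples (restrictor triples failing the scope): 9.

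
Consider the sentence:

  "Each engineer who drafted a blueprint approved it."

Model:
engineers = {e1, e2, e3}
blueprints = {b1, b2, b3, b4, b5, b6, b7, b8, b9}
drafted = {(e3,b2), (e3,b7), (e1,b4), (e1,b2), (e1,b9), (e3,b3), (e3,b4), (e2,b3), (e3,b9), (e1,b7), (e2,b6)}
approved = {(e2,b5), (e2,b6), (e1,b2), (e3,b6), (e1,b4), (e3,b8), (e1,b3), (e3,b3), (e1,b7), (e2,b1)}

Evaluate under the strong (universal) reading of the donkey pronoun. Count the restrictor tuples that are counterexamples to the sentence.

"it" takes "a blueprint" as antecedent — a donkey pronoun bound across the clause boundary.
Strong reading: for every (e,b) with drafted(e,b), approved(e,b).
Restrictor pairs: (e1,b2) ✓  (e1,b4) ✓  (e1,b7) ✓  (e1,b9) ✗  (e2,b3) ✗  (e2,b6) ✓  (e3,b2) ✗  (e3,b3) ✓  (e3,b4) ✗  (e3,b7) ✗  (e3,b9) ✗
Counterexamples (restrictor pairs failing the scope): 6.

6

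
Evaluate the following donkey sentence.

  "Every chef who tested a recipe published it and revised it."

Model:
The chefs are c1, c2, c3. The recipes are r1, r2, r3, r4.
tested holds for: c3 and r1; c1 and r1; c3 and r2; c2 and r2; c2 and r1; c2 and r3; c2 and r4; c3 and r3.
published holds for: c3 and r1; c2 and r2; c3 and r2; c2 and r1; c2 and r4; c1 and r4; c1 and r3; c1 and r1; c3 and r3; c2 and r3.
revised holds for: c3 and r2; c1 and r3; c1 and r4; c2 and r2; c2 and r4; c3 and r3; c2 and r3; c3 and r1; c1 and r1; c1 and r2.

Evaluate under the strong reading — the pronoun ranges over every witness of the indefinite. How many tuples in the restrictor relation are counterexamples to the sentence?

1

"it" takes "a recipe" as antecedent — a donkey pronoun bound across the clause boundary.
Strong reading: for every (c,r) with tested(c,r), published(c,r) ∧ revised(c,r).
Restrictor pairs: (c1,r1) ✓  (c2,r1) ✗  (c2,r2) ✓  (c2,r3) ✓  (c2,r4) ✓  (c3,r1) ✓  (c3,r2) ✓  (c3,r3) ✓
Counterexamples (restrictor pairs failing the scope): 1.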